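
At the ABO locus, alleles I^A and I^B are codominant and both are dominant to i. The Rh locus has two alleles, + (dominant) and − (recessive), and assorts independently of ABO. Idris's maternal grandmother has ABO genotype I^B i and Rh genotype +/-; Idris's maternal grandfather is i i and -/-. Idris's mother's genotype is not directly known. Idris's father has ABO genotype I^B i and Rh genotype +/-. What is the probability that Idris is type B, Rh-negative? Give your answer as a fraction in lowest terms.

15/64

Idris's mother's ABO genotype from I^B i × i i: 1/2 I^B i, 1/2 i i.
Crossing each possibility with the father I^B i and summing P(type B): 1/2·3/4 + 1/2·1/2 = 5/8.
Similarly for Rh via the mother's Rh distribution: P(Rh-) = 3/8.
Independent loci: 5/8 × 3/8 = 15/64.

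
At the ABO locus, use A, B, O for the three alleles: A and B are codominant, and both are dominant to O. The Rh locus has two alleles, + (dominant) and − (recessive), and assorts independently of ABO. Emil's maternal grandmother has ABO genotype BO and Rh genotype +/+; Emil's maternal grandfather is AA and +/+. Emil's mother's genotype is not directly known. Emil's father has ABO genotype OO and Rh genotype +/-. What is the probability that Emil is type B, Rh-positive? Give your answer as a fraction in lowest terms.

Emil's mother's ABO genotype from BO × AA: 1/2 AB, 1/2 AO.
Crossing each possibility with the father OO and summing P(type B): 1/2·1/2 + 1/2·0 = 1/4.
Similarly for Rh via the mother's Rh distribution: P(Rh+) = 1.
Independent loci: 1/4 × 1 = 1/4.

1/4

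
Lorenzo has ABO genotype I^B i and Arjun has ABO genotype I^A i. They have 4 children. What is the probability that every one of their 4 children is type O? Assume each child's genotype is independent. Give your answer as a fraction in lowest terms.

ABO cross I^B i × I^A i → 1/4 O, 1/4 A, 1/4 B, 1/4 AB.
So P(type O) = 1/4 per child.
All 4 independent: (1/4)^4 = 1/256.

1/256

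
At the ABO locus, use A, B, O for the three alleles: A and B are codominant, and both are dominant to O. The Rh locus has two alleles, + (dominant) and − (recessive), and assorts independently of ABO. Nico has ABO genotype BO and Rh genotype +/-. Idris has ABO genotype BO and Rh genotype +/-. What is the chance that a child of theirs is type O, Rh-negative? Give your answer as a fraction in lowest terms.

ABO cross BO × BO → offspring phenotypes: 1/4 O, 3/4 B.
Rh cross +/- × +/- → 3/4 Rh+, 1/4 Rh-.
Independent loci: P(type O, Rh-negative) = 1/4 × 1/4 = 1/16.

1/16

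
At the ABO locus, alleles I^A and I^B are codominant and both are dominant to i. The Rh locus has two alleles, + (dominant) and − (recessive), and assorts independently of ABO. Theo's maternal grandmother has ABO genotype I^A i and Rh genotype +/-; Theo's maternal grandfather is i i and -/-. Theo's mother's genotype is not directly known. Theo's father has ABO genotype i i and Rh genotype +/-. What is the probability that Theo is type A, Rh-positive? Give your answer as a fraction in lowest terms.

5/32

Theo's mother's ABO genotype from I^A i × i i: 1/2 I^A i, 1/2 i i.
Crossing each possibility with the father i i and summing P(type A): 1/2·1/2 + 1/2·0 = 1/4.
Similarly for Rh via the mother's Rh distribution: P(Rh+) = 5/8.
Independent loci: 1/4 × 5/8 = 5/32.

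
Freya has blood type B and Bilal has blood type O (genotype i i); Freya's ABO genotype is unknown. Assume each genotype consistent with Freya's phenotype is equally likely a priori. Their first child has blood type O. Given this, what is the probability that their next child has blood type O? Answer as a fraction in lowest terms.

Possible genotypes: Freya ∈ {I^B I^B, I^B i}; Bilal ∈ {i i}.
Weight each parental genotype pair by prior × P(type-O child):
  I^B i × i i: posterior weight 1; P(next child type O) = 1/2.
Weighted sum = 1/2.

1/2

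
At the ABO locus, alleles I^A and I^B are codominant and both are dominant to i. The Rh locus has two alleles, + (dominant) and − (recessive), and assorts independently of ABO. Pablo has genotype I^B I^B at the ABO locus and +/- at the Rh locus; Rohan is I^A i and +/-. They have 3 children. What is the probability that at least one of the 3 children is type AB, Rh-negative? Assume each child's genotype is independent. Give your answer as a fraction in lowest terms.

169/512

ABO cross I^B I^B × I^A i → 1/2 B, 1/2 AB.
Rh cross +/- × +/- → 3/4 Rh+, 1/4 Rh-; so P(type AB, Rh-negative) = 1/2 × 1/4 = 1/8 per child.
P(none) = (7/8)^3 = 343/512; P(at least one) = 1 − 343/512 = 169/512.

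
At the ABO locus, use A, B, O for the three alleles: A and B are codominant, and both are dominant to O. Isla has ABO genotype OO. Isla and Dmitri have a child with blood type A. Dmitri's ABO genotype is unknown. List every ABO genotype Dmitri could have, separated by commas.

For each candidate genotype of Dmitri, check whether crossing it with OO can produce every observed child phenotype.
  AA → possible child types {A} ✓
  AB → possible child types {A, B} ✓
  AO → possible child types {O, A} ✓
  BB → possible child types {B} ✗
  BO → possible child types {O, B} ✗
  OO → possible child types {O} ✗

AA, AB, AO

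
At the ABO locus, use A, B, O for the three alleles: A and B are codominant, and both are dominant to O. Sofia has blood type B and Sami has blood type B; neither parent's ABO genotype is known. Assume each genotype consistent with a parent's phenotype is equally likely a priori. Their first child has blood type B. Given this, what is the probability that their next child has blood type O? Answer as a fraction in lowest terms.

Possible genotypes: Sofia ∈ {BB, BO}; Sami ∈ {BB, BO}.
Weight each parental genotype pair by prior × P(type-B child):
  BB × BB: posterior weight 4/15; P(next child type O) = 0.
  BB × BO: posterior weight 4/15; P(next child type O) = 0.
  BO × BB: posterior weight 4/15; P(next child type O) = 0.
  BO × BO: posterior weight 1/5; P(next child type O) = 1/4.
Weighted sum = 1/20.

1/20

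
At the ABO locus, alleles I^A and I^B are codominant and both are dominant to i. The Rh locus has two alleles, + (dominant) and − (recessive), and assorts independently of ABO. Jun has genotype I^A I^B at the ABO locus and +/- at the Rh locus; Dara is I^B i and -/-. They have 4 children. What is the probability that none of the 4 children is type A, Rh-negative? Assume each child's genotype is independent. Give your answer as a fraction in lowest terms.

2401/4096

ABO cross I^A I^B × I^B i → 1/4 A, 1/2 B, 1/4 AB.
Rh cross +/- × -/- → 1/2 Rh+, 1/2 Rh-; so P(type A, Rh-negative) = 1/4 × 1/2 = 1/8 per child.
P(not type A, Rh-negative) = 7/8 for one child; (7/8)^4 = 2401/4096.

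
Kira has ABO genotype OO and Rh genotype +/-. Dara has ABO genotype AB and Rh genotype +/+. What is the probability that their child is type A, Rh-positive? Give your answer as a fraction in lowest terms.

ABO cross OO × AB → offspring phenotypes: 1/2 A, 1/2 B.
Rh cross +/- × +/+ → 1 Rh+.
Independent loci: P(type A, Rh-positive) = 1/2 × 1 = 1/2.

1/2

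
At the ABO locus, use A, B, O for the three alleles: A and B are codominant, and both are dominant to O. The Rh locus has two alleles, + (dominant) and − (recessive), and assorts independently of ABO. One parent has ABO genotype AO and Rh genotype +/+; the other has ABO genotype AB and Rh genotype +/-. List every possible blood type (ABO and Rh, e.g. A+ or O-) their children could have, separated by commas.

A+, B+, AB+

Gametes from AO × AB give offspring ABO genotypes AA, AB, AO, BO, i.e. phenotypes A, B, AB.
Rh cross +/+ × +/- → phenotypes Rh+.
Combining independently: A+, B+, AB+.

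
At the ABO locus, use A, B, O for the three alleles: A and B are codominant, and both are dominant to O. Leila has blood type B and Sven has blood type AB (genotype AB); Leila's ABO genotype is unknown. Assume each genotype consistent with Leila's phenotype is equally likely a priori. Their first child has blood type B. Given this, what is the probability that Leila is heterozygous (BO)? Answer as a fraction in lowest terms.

Possible genotypes: Leila ∈ {BB, BO}; Sven ∈ {AB}.
Weight each parental genotype pair by prior × P(type-B child):
  BB × AB: posterior weight 1/2.
  BO × AB: posterior weight 1/2.
Sum the posterior weight over pairs where Leila is BO: 1/2.

1/2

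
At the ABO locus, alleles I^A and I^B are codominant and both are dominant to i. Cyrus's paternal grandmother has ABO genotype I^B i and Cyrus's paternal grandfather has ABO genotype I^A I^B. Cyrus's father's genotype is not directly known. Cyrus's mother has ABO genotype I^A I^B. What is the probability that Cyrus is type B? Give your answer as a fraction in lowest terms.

Cyrus's father's ABO genotype from I^B i × I^A I^B: 1/4 I^A I^B, 1/4 I^A i, 1/4 I^B I^B, 1/4 I^B i.
Crossing each possibility with the mother I^A I^B and summing P(type B): 1/4·1/4 + 1/4·1/4 + 1/4·1/2 + 1/4·1/2 = 3/8.

3/8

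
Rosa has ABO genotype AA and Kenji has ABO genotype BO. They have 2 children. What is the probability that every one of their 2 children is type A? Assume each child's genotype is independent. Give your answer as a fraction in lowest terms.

ABO cross AA × BO → 1/2 A, 1/2 AB.
So P(type A) = 1/2 per child.
All 2 independent: (1/2)^2 = 1/4.

1/4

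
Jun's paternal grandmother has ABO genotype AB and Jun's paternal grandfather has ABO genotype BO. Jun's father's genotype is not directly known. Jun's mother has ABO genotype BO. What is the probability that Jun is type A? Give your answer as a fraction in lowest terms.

Jun's father's ABO genotype from AB × BO: 1/4 AB, 1/4 AO, 1/4 BB, 1/4 BO.
Crossing each possibility with the mother BO and summing P(type A): 1/4·1/4 + 1/4·1/4 + 1/4·0 + 1/4·0 = 1/8.

1/8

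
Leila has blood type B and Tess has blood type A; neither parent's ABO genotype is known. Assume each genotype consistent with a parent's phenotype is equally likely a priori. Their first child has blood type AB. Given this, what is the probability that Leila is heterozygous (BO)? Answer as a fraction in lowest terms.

Possible genotypes: Leila ∈ {BB, BO}; Tess ∈ {AA, AO}.
Weight each parental genotype pair by prior × P(type-AB child):
  BB × AA: posterior weight 4/9.
  BB × AO: posterior weight 2/9.
  BO × AA: posterior weight 2/9.
  BO × AO: posterior weight 1/9.
Sum the posterior weight over pairs where Leila is BO: 1/3.

1/3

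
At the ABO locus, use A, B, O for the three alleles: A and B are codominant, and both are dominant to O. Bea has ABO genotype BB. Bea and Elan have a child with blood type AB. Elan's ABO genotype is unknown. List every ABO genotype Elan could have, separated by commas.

For each candidate genotype of Elan, check whether crossing it with BB can produce every observed child phenotype.
  AA → possible child types {AB} ✓
  AB → possible child types {B, AB} ✓
  AO → possible child types {B, AB} ✓
  BB → possible child types {B} ✗
  BO → possible child types {B} ✗
  OO → possible child types {B} ✗

AA, AB, AO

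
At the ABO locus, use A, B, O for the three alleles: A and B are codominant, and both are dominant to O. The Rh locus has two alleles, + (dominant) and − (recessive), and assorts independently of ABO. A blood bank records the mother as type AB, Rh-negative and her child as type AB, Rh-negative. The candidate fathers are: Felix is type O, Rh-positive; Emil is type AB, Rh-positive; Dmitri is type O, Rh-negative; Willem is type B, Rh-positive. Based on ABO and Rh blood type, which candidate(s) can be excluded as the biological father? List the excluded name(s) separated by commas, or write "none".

A candidate is excluded only if no genotype consistent with his phenotype could produce a type AB, Rh-negative child with a type AB, Rh-negative mother.
Felix (type O, Rh+): no genotype consistent with that phenotype can produce a type-AB Rh- child with a type-AB mother.
Dmitri (type O, Rh-): no genotype consistent with that phenotype can produce a type-AB Rh- child with a type-AB mother.

Felix, Dmitri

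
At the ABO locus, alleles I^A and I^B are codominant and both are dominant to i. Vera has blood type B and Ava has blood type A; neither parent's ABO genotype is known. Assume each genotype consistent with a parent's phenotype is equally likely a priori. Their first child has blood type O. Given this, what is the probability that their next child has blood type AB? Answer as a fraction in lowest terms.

1/4

Possible genotypes: Vera ∈ {I^B I^B, I^B i}; Ava ∈ {I^A I^A, I^A i}.
Weight each parental genotype pair by prior × P(type-O child):
  I^B i × I^A i: posterior weight 1; P(next child type AB) = 1/4.
Weighted sum = 1/4.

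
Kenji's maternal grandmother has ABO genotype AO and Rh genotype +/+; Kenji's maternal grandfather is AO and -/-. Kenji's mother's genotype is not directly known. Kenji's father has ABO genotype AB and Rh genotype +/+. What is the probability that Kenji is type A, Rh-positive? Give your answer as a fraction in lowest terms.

1/2

Kenji's mother's ABO genotype from AO × AO: 1/4 AA, 1/2 AO, 1/4 OO.
Crossing each possibility with the father AB and summing P(type A): 1/4·1/2 + 1/2·1/2 + 1/4·1/2 = 1/2.
Similarly for Rh via the mother's Rh distribution: P(Rh+) = 1.
Independent loci: 1/2 × 1 = 1/2.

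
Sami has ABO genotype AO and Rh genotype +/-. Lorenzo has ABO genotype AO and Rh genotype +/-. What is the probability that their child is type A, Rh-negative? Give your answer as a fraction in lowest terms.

ABO cross AO × AO → offspring phenotypes: 1/4 O, 3/4 A.
Rh cross +/- × +/- → 3/4 Rh+, 1/4 Rh-.
Independent loci: P(type A, Rh-negative) = 3/4 × 1/4 = 3/16.

3/16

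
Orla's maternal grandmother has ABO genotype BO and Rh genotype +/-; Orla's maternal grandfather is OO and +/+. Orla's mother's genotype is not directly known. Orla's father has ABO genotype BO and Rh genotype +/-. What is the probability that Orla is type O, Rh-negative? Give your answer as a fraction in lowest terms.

3/64

Orla's mother's ABO genotype from BO × OO: 1/2 BO, 1/2 OO.
Crossing each possibility with the father BO and summing P(type O): 1/2·1/4 + 1/2·1/2 = 3/8.
Similarly for Rh via the mother's Rh distribution: P(Rh-) = 1/8.
Independent loci: 3/8 × 1/8 = 3/64.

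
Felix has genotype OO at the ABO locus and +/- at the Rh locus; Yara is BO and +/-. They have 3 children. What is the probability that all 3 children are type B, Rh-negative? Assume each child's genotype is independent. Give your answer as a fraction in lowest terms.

ABO cross OO × BO → 1/2 O, 1/2 B.
Rh cross +/- × +/- → 3/4 Rh+, 1/4 Rh-; so P(type B, Rh-negative) = 1/2 × 1/4 = 1/8 per child.
All 3 independent: (1/8)^3 = 1/512.

1/512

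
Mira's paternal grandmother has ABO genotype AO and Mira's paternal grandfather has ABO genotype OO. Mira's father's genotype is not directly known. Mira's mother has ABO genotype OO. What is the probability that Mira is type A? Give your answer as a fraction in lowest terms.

1/4

Mira's father's ABO genotype from AO × OO: 1/2 AO, 1/2 OO.
Crossing each possibility with the mother OO and summing P(type A): 1/2·1/2 + 1/2·0 = 1/4.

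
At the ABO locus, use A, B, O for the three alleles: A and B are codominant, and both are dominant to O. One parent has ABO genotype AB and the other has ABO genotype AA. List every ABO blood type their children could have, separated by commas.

A, AB

Gametes from AB × AA give offspring ABO genotypes AA, AB, i.e. phenotypes A, AB.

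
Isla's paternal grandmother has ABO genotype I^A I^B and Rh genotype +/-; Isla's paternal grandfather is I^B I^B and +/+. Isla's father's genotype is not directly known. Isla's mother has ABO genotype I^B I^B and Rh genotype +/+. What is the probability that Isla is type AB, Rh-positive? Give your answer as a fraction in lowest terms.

1/4

Isla's father's ABO genotype from I^A I^B × I^B I^B: 1/2 I^A I^B, 1/2 I^B I^B.
Crossing each possibility with the mother I^B I^B and summing P(type AB): 1/2·1/2 + 1/2·0 = 1/4.
Similarly for Rh via the father's Rh distribution: P(Rh+) = 1.
Independent loci: 1/4 × 1 = 1/4.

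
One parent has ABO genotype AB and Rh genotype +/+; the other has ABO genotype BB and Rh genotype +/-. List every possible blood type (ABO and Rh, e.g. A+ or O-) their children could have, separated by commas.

Gametes from AB × BB give offspring ABO genotypes AB, BB, i.e. phenotypes B, AB.
Rh cross +/+ × +/- → phenotypes Rh+.
Combining independently: B+, AB+.

B+, AB+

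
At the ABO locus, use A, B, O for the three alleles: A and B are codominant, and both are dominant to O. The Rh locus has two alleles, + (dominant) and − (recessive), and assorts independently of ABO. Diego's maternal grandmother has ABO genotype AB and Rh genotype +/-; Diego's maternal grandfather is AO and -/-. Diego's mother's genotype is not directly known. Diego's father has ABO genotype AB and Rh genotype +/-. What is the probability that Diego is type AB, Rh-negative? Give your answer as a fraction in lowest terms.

9/64

Diego's mother's ABO genotype from AB × AO: 1/4 AA, 1/4 AB, 1/4 AO, 1/4 BO.
Crossing each possibility with the father AB and summing P(type AB): 1/4·1/2 + 1/4·1/2 + 1/4·1/4 + 1/4·1/4 = 3/8.
Similarly for Rh via the mother's Rh distribution: P(Rh-) = 3/8.
Independent loci: 3/8 × 3/8 = 9/64.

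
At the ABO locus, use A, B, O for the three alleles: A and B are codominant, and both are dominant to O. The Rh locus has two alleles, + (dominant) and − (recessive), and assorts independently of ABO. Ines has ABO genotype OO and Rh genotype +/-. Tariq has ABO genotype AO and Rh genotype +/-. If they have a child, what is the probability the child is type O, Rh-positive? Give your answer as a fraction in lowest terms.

3/8

ABO cross OO × AO → offspring phenotypes: 1/2 O, 1/2 A.
Rh cross +/- × +/- → 3/4 Rh+, 1/4 Rh-.
Independent loci: P(type O, Rh-positive) = 1/2 × 3/4 = 3/8.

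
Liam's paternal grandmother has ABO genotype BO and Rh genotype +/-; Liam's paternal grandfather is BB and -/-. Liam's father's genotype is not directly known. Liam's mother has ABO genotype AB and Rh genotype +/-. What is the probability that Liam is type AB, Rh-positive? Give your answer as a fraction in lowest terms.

15/64

Liam's father's ABO genotype from BO × BB: 1/2 BB, 1/2 BO.
Crossing each possibility with the mother AB and summing P(type AB): 1/2·1/2 + 1/2·1/4 = 3/8.
Similarly for Rh via the father's Rh distribution: P(Rh+) = 5/8.
Independent loci: 3/8 × 5/8 = 15/64.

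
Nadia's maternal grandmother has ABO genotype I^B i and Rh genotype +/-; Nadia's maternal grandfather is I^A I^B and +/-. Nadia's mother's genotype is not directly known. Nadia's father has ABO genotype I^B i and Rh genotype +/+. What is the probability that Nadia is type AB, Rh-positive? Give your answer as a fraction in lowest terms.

1/8

Nadia's mother's ABO genotype from I^B i × I^A I^B: 1/4 I^A I^B, 1/4 I^A i, 1/4 I^B I^B, 1/4 I^B i.
Crossing each possibility with the father I^B i and summing P(type AB): 1/4·1/4 + 1/4·1/4 + 1/4·0 + 1/4·0 = 1/8.
Similarly for Rh via the mother's Rh distribution: P(Rh+) = 1.
Independent loci: 1/8 × 1 = 1/8.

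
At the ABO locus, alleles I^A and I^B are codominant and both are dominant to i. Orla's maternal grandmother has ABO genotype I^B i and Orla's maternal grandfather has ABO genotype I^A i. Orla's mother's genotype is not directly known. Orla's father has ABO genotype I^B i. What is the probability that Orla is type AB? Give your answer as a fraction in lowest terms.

Orla's mother's ABO genotype from I^B i × I^A i: 1/4 I^A I^B, 1/4 I^A i, 1/4 I^B i, 1/4 i i.
Crossing each possibility with the father I^B i and summing P(type AB): 1/4·1/4 + 1/4·1/4 + 1/4·0 + 1/4·0 = 1/8.

1/8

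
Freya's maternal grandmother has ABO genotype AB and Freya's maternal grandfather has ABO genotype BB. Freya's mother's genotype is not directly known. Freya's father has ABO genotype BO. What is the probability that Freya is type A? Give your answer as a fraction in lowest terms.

Freya's mother's ABO genotype from AB × BB: 1/2 AB, 1/2 BB.
Crossing each possibility with the father BO and summing P(type A): 1/2·1/4 + 1/2·0 = 1/8.

1/8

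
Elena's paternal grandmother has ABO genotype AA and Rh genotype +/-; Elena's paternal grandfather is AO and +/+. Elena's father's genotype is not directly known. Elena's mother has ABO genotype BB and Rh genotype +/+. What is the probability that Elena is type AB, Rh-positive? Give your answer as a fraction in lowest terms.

Elena's father's ABO genotype from AA × AO: 1/2 AA, 1/2 AO.
Crossing each possibility with the mother BB and summing P(type AB): 1/2·1 + 1/2·1/2 = 3/4.
Similarly for Rh via the father's Rh distribution: P(Rh+) = 1.
Independent loci: 3/4 × 1 = 3/4.

3/4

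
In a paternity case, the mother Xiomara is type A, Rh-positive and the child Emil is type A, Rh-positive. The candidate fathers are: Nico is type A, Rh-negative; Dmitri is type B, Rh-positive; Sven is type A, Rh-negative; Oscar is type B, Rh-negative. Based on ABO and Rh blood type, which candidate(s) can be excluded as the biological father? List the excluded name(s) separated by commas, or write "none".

A candidate is excluded only if no genotype consistent with his phenotype could produce a type A, Rh-positive child with a type A, Rh-positive mother.
Every candidate has at least one consistent genotype combination, so none can be excluded.

none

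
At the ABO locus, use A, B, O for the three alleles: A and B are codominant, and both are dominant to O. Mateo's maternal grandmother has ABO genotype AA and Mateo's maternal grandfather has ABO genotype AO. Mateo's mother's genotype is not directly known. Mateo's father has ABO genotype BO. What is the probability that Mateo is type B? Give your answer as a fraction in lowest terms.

1/8

Mateo's mother's ABO genotype from AA × AO: 1/2 AA, 1/2 AO.
Crossing each possibility with the father BO and summing P(type B): 1/2·0 + 1/2·1/4 = 1/8.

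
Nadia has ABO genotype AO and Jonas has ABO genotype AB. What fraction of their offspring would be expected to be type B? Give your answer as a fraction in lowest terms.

ABO cross AO × AB → offspring phenotypes: 1/2 A, 1/4 B, 1/4 AB.
So P(type B) = 1/4.

1/4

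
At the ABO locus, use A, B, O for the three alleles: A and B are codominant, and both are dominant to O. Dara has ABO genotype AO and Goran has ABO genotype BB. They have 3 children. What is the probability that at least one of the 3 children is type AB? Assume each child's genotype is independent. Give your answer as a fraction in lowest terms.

ABO cross AO × BB → 1/2 B, 1/2 AB.
So P(type AB) = 1/2 per child.
P(none) = (1/2)^3 = 1/8; P(at least one) = 1 − 1/8 = 7/8.

7/8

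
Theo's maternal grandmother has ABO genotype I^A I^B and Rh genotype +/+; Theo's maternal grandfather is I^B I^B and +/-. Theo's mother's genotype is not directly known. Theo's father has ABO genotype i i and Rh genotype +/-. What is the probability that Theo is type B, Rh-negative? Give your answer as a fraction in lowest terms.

3/32

Theo's mother's ABO genotype from I^A I^B × I^B I^B: 1/2 I^A I^B, 1/2 I^B I^B.
Crossing each possibility with the father i i and summing P(type B): 1/2·1/2 + 1/2·1 = 3/4.
Similarly for Rh via the mother's Rh distribution: P(Rh-) = 1/8.
Independent loci: 3/4 × 1/8 = 3/32.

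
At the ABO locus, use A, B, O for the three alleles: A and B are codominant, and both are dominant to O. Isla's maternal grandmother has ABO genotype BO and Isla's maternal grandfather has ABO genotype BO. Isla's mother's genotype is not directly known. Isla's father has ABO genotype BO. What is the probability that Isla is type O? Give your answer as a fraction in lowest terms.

Isla's mother's ABO genotype from BO × BO: 1/4 BB, 1/2 BO, 1/4 OO.
Crossing each possibility with the father BO and summing P(type O): 1/4·0 + 1/2·1/4 + 1/4·1/2 = 1/4.

1/4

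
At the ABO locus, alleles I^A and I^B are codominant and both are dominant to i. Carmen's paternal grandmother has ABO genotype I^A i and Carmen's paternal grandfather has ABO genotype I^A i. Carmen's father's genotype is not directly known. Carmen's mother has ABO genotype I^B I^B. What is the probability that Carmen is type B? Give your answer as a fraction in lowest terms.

1/2

Carmen's father's ABO genotype from I^A i × I^A i: 1/4 I^A I^A, 1/2 I^A i, 1/4 i i.
Crossing each possibility with the mother I^B I^B and summing P(type B): 1/4·0 + 1/2·1/2 + 1/4·1 = 1/2.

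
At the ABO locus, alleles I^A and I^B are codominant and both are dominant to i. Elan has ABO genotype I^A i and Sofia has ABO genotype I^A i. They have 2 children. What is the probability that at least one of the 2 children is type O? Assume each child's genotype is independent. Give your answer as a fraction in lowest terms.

7/16

ABO cross I^A i × I^A i → 1/4 O, 3/4 A.
So P(type O) = 1/4 per child.
P(none) = (3/4)^2 = 9/16; P(at least one) = 1 − 9/16 = 7/16.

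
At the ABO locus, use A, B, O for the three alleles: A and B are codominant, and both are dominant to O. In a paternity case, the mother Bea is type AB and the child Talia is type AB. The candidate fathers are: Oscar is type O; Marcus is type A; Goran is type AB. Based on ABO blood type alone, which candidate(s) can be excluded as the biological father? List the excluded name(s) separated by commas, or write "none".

A candidate is excluded only if no genotype consistent with his phenotype could produce a type AB child with a type AB mother.
Oscar (type O): no genotype consistent with that phenotype can produce a type-AB child with a type-AB mother.

Oscar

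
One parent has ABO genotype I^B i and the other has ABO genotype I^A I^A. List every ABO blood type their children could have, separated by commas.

Gametes from I^B i × I^A I^A give offspring ABO genotypes I^A I^B, I^A i, i.e. phenotypes A, AB.

A, AB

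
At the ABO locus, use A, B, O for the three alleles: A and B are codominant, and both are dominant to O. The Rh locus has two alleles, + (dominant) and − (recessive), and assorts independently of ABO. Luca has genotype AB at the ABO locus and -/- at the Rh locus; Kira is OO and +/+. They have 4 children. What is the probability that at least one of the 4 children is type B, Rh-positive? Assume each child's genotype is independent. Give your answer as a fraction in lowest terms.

ABO cross AB × OO → 1/2 A, 1/2 B.
Rh cross -/- × +/+ → 1 Rh+; so P(type B, Rh-positive) = 1/2 × 1 = 1/2 per child.
P(none) = (1/2)^4 = 1/16; P(at least one) = 1 − 1/16 = 15/16.

15/16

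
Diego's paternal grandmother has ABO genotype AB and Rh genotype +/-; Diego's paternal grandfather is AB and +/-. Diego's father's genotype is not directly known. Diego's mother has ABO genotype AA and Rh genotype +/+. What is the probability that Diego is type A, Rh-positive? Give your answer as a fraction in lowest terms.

1/2

Diego's father's ABO genotype from AB × AB: 1/4 AA, 1/2 AB, 1/4 BB.
Crossing each possibility with the mother AA and summing P(type A): 1/4·1 + 1/2·1/2 + 1/4·0 = 1/2.
Similarly for Rh via the father's Rh distribution: P(Rh+) = 1.
Independent loci: 1/2 × 1 = 1/2.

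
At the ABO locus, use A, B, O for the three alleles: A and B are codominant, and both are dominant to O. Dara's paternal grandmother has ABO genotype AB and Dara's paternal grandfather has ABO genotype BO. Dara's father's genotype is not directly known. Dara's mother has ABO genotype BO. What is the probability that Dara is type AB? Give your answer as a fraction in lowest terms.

1/8

Dara's father's ABO genotype from AB × BO: 1/4 AB, 1/4 AO, 1/4 BB, 1/4 BO.
Crossing each possibility with the mother BO and summing P(type AB): 1/4·1/4 + 1/4·1/4 + 1/4·0 + 1/4·0 = 1/8.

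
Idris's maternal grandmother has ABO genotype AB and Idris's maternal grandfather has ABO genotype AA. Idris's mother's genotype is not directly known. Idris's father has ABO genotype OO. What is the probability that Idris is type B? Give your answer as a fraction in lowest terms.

Idris's mother's ABO genotype from AB × AA: 1/2 AA, 1/2 AB.
Crossing each possibility with the father OO and summing P(type B): 1/2·0 + 1/2·1/2 = 1/4.

1/4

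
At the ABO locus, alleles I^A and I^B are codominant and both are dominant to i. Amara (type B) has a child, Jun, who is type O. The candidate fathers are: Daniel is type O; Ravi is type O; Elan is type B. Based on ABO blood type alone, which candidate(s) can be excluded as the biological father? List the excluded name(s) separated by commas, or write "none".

A candidate is excluded only if no genotype consistent with his phenotype could produce a type O child with a type B mother.
Every candidate has at least one consistent genotype combination, so none can be excluded.

none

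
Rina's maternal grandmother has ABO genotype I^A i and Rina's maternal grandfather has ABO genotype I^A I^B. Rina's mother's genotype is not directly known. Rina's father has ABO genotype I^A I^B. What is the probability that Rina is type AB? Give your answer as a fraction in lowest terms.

3/8

Rina's mother's ABO genotype from I^A i × I^A I^B: 1/4 I^A I^A, 1/4 I^A I^B, 1/4 I^A i, 1/4 I^B i.
Crossing each possibility with the father I^A I^B and summing P(type AB): 1/4·1/2 + 1/4·1/2 + 1/4·1/4 + 1/4·1/4 = 3/8.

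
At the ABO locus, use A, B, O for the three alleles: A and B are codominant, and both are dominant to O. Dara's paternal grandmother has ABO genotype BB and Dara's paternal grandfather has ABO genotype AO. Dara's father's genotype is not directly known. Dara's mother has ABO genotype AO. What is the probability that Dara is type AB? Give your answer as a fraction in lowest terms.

1/4

Dara's father's ABO genotype from BB × AO: 1/2 AB, 1/2 BO.
Crossing each possibility with the mother AO and summing P(type AB): 1/2·1/4 + 1/2·1/4 = 1/4.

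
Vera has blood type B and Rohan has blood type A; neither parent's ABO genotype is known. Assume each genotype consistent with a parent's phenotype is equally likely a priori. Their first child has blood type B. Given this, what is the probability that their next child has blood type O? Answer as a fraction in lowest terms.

Possible genotypes: Vera ∈ {BB, BO}; Rohan ∈ {AA, AO}.
Weight each parental genotype pair by prior × P(type-B child):
  BB × AO: posterior weight 2/3; P(next child type O) = 0.
  BO × AO: posterior weight 1/3; P(next child type O) = 1/4.
Weighted sum = 1/12.

1/12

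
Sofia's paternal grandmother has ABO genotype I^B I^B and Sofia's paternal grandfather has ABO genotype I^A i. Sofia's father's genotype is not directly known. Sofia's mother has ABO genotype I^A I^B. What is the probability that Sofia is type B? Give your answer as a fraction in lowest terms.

Sofia's father's ABO genotype from I^B I^B × I^A i: 1/2 I^A I^B, 1/2 I^B i.
Crossing each possibility with the mother I^A I^B and summing P(type B): 1/2·1/4 + 1/2·1/2 = 3/8.

3/8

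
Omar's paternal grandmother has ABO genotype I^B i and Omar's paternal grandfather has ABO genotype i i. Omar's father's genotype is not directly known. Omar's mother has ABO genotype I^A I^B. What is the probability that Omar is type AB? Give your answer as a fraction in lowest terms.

Omar's father's ABO genotype from I^B i × i i: 1/2 I^B i, 1/2 i i.
Crossing each possibility with the mother I^A I^B and summing P(type AB): 1/2·1/4 + 1/2·0 = 1/8.

1/8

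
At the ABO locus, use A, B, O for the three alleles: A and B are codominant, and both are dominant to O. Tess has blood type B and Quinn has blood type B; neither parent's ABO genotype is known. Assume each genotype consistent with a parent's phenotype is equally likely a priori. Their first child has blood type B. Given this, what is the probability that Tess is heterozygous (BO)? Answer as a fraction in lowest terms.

7/15

Possible genotypes: Tess ∈ {BB, BO}; Quinn ∈ {BB, BO}.
Weight each parental genotype pair by prior × P(type-B child):
  BB × BB: posterior weight 4/15.
  BB × BO: posterior weight 4/15.
  BO × BB: posterior weight 4/15.
  BO × BO: posterior weight 1/5.
Sum the posterior weight over pairs where Tess is BO: 7/15.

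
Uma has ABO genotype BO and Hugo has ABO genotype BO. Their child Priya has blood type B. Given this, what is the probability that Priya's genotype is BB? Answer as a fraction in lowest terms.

Cross BO × BO → 1/4 BB, 1/2 BO, 1/4 OO.
Type-B genotypes among offspring: BB (1/4), BO (1/2); total 3/4.
P(BB | type B) = (1/4) / (3/4) = 1/3.

1/3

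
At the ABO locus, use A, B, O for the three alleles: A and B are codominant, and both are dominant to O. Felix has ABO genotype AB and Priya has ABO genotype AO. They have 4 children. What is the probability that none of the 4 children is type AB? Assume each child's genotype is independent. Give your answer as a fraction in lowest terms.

ABO cross AB × AO → 1/2 A, 1/4 B, 1/4 AB.
So P(type AB) = 1/4 per child.
P(not type AB) = 3/4 for one child; (3/4)^4 = 81/256.

81/256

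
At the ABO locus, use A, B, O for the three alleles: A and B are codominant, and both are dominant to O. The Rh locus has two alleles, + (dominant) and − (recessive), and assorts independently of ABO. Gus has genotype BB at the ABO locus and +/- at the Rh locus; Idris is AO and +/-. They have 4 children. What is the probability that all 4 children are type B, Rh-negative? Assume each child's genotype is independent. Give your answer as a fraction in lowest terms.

1/4096

ABO cross BB × AO → 1/2 B, 1/2 AB.
Rh cross +/- × +/- → 3/4 Rh+, 1/4 Rh-; so P(type B, Rh-negative) = 1/2 × 1/4 = 1/8 per child.
All 4 independent: (1/8)^4 = 1/4096.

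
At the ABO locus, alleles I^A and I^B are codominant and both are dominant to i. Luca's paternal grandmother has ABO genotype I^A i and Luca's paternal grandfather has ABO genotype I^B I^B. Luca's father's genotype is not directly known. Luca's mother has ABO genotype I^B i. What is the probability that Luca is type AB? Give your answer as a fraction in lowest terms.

1/8

Luca's father's ABO genotype from I^A i × I^B I^B: 1/2 I^A I^B, 1/2 I^B i.
Crossing each possibility with the mother I^B i and summing P(type AB): 1/2·1/4 + 1/2·0 = 1/8.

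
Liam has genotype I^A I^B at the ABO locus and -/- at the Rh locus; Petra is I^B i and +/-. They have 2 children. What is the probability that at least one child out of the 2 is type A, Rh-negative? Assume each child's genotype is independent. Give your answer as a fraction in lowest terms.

15/64

ABO cross I^A I^B × I^B i → 1/4 A, 1/2 B, 1/4 AB.
Rh cross -/- × +/- → 1/2 Rh+, 1/2 Rh-; so P(type A, Rh-negative) = 1/4 × 1/2 = 1/8 per child.
P(none) = (7/8)^2 = 49/64; P(at least one) = 1 − 49/64 = 15/64.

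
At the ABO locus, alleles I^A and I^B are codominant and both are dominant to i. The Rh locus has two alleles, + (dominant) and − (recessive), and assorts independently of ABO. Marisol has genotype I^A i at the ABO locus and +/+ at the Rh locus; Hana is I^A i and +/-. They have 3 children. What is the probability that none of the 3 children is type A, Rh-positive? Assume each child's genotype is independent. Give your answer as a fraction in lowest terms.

1/64

ABO cross I^A i × I^A i → 1/4 O, 3/4 A.
Rh cross +/+ × +/- → 1 Rh+; so P(type A, Rh-positive) = 3/4 × 1 = 3/4 per child.
P(not type A, Rh-positive) = 1/4 for one child; (1/4)^3 = 1/64.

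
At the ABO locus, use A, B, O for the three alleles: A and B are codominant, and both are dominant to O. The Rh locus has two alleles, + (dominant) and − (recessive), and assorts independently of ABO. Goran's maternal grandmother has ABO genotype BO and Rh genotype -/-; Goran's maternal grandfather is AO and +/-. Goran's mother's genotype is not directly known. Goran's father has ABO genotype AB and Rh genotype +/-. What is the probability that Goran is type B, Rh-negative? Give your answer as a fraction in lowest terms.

9/64

Goran's mother's ABO genotype from BO × AO: 1/4 AB, 1/4 AO, 1/4 BO, 1/4 OO.
Crossing each possibility with the father AB and summing P(type B): 1/4·1/4 + 1/4·1/4 + 1/4·1/2 + 1/4·1/2 = 3/8.
Similarly for Rh via the mother's Rh distribution: P(Rh-) = 3/8.
Independent loci: 3/8 × 3/8 = 9/64.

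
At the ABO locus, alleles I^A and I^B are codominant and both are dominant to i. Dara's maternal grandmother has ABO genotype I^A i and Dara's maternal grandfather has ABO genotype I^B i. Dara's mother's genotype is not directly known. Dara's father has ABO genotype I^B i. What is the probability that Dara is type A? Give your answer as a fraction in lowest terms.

1/8

Dara's mother's ABO genotype from I^A i × I^B i: 1/4 I^A I^B, 1/4 I^A i, 1/4 I^B i, 1/4 i i.
Crossing each possibility with the father I^B i and summing P(type A): 1/4·1/4 + 1/4·1/4 + 1/4·0 + 1/4·0 = 1/8.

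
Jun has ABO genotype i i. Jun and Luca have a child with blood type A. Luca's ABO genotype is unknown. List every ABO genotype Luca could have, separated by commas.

For each candidate genotype of Luca, check whether crossing it with i i can produce every observed child phenotype.
  I^A I^A → possible child types {A} ✓
  I^A I^B → possible child types {A, B} ✓
  I^A i → possible child types {O, A} ✓
  I^B I^B → possible child types {B} ✗
  I^B i → possible child types {O, B} ✗
  i i → possible child types {O} ✗

I^A I^A, I^A I^B, I^A i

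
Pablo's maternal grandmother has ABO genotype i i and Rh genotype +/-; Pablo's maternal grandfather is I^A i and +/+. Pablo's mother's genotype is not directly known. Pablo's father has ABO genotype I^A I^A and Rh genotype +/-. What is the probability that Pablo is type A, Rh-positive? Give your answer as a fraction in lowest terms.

Pablo's mother's ABO genotype from i i × I^A i: 1/2 I^A i, 1/2 i i.
Crossing each possibility with the father I^A I^A and summing P(type A): 1/2·1 + 1/2·1 = 1.
Similarly for Rh via the mother's Rh distribution: P(Rh+) = 7/8.
Independent loci: 1 × 7/8 = 7/8.

7/8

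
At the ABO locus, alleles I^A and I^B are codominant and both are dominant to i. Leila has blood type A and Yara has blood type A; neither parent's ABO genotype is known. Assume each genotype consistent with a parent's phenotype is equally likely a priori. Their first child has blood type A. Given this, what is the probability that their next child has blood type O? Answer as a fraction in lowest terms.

Possible genotypes: Leila ∈ {I^A I^A, I^A i}; Yara ∈ {I^A I^A, I^A i}.
Weight each parental genotype pair by prior × P(type-A child):
  I^A I^A × I^A I^A: posterior weight 4/15; P(next child type O) = 0.
  I^A I^A × I^A i: posterior weight 4/15; P(next child type O) = 0.
  I^A i × I^A I^A: posterior weight 4/15; P(next child type O) = 0.
  I^A i × I^A i: posterior weight 1/5; P(next child type O) = 1/4.
Weighted sum = 1/20.

1/20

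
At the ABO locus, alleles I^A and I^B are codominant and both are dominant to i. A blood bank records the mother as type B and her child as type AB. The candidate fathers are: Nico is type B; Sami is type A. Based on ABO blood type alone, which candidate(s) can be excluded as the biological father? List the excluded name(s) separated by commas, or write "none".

A candidate is excluded only if no genotype consistent with his phenotype could produce a type AB child with a type B mother.
Nico (type B): no genotype consistent with that phenotype can produce a type-AB child with a type-B mother.

Nico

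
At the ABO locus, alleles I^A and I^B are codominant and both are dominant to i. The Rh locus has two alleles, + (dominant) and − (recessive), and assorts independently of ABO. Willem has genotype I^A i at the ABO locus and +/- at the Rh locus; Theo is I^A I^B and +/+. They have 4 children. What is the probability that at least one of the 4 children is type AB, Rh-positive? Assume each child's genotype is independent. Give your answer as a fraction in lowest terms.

ABO cross I^A i × I^A I^B → 1/2 A, 1/4 B, 1/4 AB.
Rh cross +/- × +/+ → 1 Rh+; so P(type AB, Rh-positive) = 1/4 × 1 = 1/4 per child.
P(none) = (3/4)^4 = 81/256; P(at least one) = 1 − 81/256 = 175/256.

175/256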